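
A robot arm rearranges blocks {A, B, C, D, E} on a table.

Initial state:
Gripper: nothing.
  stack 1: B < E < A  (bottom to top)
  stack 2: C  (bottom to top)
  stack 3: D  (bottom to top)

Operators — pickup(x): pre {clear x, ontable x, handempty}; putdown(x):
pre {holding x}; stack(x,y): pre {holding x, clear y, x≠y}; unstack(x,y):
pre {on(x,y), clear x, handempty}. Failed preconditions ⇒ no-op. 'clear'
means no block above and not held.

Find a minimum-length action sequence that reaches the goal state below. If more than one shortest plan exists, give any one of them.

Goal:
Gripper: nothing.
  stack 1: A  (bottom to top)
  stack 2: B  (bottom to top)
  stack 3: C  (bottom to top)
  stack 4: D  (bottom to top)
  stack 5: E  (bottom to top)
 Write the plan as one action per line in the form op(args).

step 1 (unstack(A, E)): towers=[B/E; C; D] holding=A
step 2 (putdown(A)): towers=[A; B/E; C; D] holding=-
step 3 (unstack(E, B)): towers=[A; B; C; D] holding=E
step 4 (putdown(E)): towers=[A; B; C; D; E] holding=-
goal check: towers=[A; B; C; D; E] holding=- — reached (length 4, optimal by BFS)

unstack(A, E)
putdown(A)
unstack(E, B)
putdown(E)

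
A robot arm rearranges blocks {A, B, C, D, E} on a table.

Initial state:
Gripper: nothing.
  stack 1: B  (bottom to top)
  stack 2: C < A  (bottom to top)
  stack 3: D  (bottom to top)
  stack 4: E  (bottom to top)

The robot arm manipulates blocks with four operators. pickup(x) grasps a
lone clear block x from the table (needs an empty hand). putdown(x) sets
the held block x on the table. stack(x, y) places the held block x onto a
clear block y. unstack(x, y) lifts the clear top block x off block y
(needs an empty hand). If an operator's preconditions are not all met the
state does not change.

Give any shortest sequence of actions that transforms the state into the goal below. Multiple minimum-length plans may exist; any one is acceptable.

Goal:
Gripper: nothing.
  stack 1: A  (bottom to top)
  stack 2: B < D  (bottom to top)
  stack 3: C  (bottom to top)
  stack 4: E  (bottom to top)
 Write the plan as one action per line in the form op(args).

pickup(D)
stack(D, B)
unstack(A, C)
putdown(A)

step 1 (pickup(D)): towers=[B; C/A; E] holding=D
step 2 (stack(D, B)): towers=[B/D; C/A; E] holding=-
step 3 (unstack(A, C)): towers=[B/D; C; E] holding=A
step 4 (putdown(A)): towers=[A; B/D; C; E] holding=-
goal check: towers=[A; B/D; C; E] holding=- — reached (length 4, optimal by BFS)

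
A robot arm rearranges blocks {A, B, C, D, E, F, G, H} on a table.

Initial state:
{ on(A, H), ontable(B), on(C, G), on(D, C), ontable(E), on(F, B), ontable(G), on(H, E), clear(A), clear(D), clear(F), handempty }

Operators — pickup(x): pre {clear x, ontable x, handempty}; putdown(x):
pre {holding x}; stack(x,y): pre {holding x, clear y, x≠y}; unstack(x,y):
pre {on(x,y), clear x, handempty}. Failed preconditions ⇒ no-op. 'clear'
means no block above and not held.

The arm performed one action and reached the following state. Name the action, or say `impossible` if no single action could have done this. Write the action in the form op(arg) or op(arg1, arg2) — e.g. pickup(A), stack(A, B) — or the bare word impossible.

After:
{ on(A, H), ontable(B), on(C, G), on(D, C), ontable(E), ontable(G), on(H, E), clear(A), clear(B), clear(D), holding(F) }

target: towers=[B; E/H/A; G/C/D] holding=F
     unstack(A, H) → towers=[B/F; E/H; G/C/D] holding=A
     unstack(F, B) → towers=[B; E/H/A; G/C/D] holding=F  ← match
     unstack(D, C) → towers=[B/F; E/H/A; G/C] holding=D

unstack(F, B)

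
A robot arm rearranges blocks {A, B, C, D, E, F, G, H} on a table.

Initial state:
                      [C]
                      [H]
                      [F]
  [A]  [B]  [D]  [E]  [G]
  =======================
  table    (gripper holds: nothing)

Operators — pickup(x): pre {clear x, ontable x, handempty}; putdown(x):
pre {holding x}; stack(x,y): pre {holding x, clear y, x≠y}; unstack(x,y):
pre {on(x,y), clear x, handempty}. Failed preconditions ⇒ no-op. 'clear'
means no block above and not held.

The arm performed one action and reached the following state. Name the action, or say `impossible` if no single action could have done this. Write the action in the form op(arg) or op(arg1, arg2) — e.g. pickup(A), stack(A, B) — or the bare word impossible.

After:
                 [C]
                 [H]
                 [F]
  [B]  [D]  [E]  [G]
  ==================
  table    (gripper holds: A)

pickup(A)

target: towers=[B; D; E; G/F/H/C] holding=A
         pickup(A) → towers=[B; D; E; G/F/H/C] holding=A  ← match
         pickup(E) → towers=[A; B; D; G/F/H/C] holding=E
         pickup(B) → towers=[A; D; E; G/F/H/C] holding=B
         pickup(D) → towers=[A; B; E; G/F/H/C] holding=D
     unstack(C, H) → towers=[A; B; D; E; G/F/H] holding=C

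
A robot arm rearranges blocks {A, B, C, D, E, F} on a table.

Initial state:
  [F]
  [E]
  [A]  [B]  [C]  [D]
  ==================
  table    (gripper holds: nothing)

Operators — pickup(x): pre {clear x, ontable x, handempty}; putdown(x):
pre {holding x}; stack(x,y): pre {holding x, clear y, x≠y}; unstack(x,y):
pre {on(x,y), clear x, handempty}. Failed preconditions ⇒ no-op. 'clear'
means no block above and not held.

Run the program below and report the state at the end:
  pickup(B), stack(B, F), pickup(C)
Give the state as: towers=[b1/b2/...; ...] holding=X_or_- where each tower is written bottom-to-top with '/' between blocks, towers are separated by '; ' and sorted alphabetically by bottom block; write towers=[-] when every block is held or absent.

towers=[A/E/F/B; D] holding=C

step 1 (pickup(B)): towers=[A/E/F; C; D] holding=B
step 2 (stack(B, F)): towers=[A/E/F/B; C; D] holding=-
step 3 (pickup(C)): towers=[A/E/F/B; D] holding=C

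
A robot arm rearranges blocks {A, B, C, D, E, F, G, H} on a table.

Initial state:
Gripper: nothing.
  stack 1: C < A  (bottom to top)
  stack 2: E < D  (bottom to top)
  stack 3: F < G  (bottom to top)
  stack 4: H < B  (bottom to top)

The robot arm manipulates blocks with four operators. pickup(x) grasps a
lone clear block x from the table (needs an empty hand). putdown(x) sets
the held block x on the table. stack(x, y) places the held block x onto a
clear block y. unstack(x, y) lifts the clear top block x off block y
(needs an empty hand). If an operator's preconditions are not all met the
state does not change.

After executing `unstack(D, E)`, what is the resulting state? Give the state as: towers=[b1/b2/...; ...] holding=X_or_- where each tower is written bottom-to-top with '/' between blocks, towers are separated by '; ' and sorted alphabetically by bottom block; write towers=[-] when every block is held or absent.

before: towers=[C/A; E/D; F/G; H/B] holding=-
pre[unstack(D, E)]: on(D,E) ✓, clear(D) ✓, handempty ✓
all met → apply unstack(D, E)
after:  towers=[C/A; E; F/G; H/B] holding=D

towers=[C/A; E; F/G; H/B] holding=D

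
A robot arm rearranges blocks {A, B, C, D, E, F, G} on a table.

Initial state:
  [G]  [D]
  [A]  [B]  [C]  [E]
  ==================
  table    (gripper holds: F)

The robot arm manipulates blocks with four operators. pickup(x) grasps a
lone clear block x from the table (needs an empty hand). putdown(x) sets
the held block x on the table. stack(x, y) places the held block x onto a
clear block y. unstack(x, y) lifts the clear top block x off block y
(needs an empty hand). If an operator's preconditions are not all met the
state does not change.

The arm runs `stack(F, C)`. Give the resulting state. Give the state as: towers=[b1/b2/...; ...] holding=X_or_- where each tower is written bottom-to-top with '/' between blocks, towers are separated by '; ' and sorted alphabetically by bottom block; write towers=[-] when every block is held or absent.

before: towers=[A/G; B/D; C; E] holding=F
pre[stack(F, C)]: holding(F) ✓, clear(C) ✓, F≠C ✓
all met → apply stack(F, C)
after:  towers=[A/G; B/D; C/F; E] holding=-

towers=[A/G; B/D; C/F; E] holding=-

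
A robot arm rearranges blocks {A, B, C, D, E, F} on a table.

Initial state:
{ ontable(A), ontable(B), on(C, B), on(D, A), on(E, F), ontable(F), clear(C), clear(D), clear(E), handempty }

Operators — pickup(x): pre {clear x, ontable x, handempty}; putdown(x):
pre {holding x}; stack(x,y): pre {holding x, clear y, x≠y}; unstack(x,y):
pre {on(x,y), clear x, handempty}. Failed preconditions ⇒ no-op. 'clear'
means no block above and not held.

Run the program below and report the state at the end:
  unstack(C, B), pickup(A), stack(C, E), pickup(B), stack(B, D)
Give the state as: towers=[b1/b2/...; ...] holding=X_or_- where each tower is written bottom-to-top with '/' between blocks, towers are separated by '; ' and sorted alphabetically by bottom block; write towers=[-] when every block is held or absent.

step 1 (unstack(C, B)): towers=[A/D; B; F/E] holding=C
step 2 (pickup(A)) [no-op]: towers=[A/D; B; F/E] holding=C
step 3 (stack(C, E)): towers=[A/D; B; F/E/C] holding=-
step 4 (pickup(B)): towers=[A/D; F/E/C] holding=B
step 5 (stack(B, D)): towers=[A/D/B; F/E/C] holding=-

towers=[A/D/B; F/E/C] holding=-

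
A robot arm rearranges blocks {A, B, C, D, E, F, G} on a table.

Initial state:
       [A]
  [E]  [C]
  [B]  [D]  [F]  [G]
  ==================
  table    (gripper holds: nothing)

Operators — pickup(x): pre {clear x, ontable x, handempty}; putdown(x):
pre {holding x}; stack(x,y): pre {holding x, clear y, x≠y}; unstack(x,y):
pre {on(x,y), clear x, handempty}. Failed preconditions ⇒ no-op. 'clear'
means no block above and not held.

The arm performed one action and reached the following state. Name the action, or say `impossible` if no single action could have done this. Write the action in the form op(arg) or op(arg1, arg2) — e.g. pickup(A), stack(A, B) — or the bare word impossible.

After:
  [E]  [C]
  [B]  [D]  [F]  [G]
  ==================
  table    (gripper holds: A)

unstack(A, C)

target: towers=[B/E; D/C; F; G] holding=A
         pickup(F) → towers=[B/E; D/C/A; G] holding=F
         pickup(G) → towers=[B/E; D/C/A; F] holding=G
     unstack(A, C) → towers=[B/E; D/C; F; G] holding=A  ← match
     unstack(E, B) → towers=[B; D/C/A; F; G] holding=E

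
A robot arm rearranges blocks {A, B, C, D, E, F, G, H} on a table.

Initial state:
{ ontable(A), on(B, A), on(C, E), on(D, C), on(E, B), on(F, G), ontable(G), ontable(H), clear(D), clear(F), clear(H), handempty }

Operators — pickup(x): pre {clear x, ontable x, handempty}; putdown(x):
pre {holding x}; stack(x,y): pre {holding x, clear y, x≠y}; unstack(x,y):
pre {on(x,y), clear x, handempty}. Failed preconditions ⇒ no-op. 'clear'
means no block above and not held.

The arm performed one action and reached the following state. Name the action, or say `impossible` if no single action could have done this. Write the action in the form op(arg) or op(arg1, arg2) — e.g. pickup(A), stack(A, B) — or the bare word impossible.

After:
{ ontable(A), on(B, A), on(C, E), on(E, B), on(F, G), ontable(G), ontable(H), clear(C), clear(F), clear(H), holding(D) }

target: towers=[A/B/E/C; G/F; H] holding=D
         pickup(H) → towers=[A/B/E/C/D; G/F] holding=H
     unstack(F, G) → towers=[A/B/E/C/D; G; H] holding=F
     unstack(D, C) → towers=[A/B/E/C; G/F; H] holding=D  ← match

unstack(D, C)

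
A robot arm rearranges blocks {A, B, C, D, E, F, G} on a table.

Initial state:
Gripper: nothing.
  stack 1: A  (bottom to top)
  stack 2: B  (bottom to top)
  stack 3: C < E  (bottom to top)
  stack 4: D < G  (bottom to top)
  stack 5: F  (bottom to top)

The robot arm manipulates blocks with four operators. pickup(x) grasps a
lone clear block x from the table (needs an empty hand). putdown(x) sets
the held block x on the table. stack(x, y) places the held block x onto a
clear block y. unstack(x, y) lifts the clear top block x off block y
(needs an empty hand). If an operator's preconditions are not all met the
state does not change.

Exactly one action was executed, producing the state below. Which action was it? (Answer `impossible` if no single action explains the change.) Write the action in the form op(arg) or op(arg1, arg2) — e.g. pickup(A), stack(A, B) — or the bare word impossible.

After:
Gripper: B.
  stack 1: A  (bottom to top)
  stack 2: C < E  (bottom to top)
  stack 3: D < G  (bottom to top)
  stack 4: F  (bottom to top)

target: towers=[A; C/E; D/G; F] holding=B
         pickup(B) → towers=[A; C/E; D/G; F] holding=B  ← match
         pickup(F) → towers=[A; B; C/E; D/G] holding=F
     unstack(G, D) → towers=[A; B; C/E; D; F] holding=G
         pickup(A) → towers=[B; C/E; D/G; F] holding=A
     unstack(E, C) → towers=[A; B; C; D/G; F] holding=E

pickup(B)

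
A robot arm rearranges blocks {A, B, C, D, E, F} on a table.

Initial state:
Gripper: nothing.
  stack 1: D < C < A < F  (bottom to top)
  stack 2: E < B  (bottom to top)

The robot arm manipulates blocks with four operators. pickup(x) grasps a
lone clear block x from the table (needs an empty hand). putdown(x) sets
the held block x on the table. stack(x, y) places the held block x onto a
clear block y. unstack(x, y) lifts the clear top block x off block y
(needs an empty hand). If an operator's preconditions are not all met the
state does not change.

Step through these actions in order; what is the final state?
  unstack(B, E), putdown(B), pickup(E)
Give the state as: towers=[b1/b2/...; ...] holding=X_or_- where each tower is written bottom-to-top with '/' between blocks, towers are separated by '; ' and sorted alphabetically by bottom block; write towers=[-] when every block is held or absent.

towers=[B; D/C/A/F] holding=E

step 1 (unstack(B, E)): towers=[D/C/A/F; E] holding=B
step 2 (putdown(B)): towers=[B; D/C/A/F; E] holding=-
step 3 (pickup(E)): towers=[B; D/C/A/F] holding=E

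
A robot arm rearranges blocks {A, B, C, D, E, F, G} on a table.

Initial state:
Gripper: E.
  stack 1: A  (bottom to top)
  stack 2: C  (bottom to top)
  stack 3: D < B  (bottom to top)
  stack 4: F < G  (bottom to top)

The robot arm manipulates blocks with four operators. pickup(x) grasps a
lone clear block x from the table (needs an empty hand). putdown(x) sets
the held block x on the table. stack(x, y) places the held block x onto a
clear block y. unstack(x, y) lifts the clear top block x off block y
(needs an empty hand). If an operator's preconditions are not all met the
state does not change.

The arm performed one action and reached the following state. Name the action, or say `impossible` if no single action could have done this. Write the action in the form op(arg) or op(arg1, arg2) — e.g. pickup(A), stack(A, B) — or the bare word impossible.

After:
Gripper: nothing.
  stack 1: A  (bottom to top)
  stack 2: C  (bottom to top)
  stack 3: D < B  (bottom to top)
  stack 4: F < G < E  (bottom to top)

stack(E, G)

target: towers=[A; C; D/B; F/G/E] holding=-
        putdown(E) → towers=[A; C; D/B; E; F/G] holding=-
       stack(E, B) → towers=[A; C; D/B/E; F/G] holding=-
       stack(E, G) → towers=[A; C; D/B; F/G/E] holding=-  ← match
       stack(E, A) → towers=[A/E; C; D/B; F/G] holding=-
       stack(E, C) → towers=[A; C/E; D/B; F/G] holding=-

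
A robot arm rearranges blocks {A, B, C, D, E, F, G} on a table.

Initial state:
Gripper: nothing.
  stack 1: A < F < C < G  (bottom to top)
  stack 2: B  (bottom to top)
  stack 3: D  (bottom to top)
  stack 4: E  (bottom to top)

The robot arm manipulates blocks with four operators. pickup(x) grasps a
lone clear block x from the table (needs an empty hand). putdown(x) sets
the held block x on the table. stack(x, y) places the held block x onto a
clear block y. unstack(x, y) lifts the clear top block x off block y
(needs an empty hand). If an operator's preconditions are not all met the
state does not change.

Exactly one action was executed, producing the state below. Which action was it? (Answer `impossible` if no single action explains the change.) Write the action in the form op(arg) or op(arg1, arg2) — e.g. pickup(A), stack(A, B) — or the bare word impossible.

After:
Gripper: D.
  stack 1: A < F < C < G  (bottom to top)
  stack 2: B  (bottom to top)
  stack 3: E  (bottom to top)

pickup(D)

target: towers=[A/F/C/G; B; E] holding=D
         pickup(B) → towers=[A/F/C/G; D; E] holding=B
     unstack(G, C) → towers=[A/F/C; B; D; E] holding=G
         pickup(D) → towers=[A/F/C/G; B; E] holding=D  ← match
         pickup(E) → towers=[A/F/C/G; B; D] holding=E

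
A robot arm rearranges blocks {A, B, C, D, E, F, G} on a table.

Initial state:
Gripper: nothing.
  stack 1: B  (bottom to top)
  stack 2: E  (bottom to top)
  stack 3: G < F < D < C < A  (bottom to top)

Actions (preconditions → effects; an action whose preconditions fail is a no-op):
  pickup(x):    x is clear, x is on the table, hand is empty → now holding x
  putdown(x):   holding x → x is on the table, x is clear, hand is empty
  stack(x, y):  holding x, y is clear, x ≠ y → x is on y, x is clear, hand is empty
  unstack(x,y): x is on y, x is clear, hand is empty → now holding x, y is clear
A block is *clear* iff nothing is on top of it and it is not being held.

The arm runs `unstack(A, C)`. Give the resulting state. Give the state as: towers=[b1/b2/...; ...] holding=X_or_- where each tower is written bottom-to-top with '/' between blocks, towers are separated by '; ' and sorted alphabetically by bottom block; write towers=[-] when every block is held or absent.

before: towers=[B; E; G/F/D/C/A] holding=-
pre[unstack(A, C)]: on(A,C) yes, clear(A) yes, handempty yes
all met → apply unstack(A, C)
after:  towers=[B; E; G/F/D/C] holding=A

towers=[B; E; G/F/D/C] holding=A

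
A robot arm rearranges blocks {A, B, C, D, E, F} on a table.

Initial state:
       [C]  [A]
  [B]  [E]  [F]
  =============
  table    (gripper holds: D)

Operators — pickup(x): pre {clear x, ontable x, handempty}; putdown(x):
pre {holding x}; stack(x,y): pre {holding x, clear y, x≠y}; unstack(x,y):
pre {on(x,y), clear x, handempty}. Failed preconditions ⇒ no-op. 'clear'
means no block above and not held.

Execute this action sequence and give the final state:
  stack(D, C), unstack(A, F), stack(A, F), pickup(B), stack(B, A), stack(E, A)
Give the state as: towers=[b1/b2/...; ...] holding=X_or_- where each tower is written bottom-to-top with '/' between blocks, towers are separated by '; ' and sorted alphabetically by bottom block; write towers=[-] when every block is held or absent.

step 1 (stack(D, C)): towers=[B; E/C/D; F/A] holding=-
step 2 (unstack(A, F)): towers=[B; E/C/D; F] holding=A
step 3 (stack(A, F)): towers=[B; E/C/D; F/A] holding=-
step 4 (pickup(B)): towers=[E/C/D; F/A] holding=B
step 5 (stack(B, A)): towers=[E/C/D; F/A/B] holding=-
step 6 (stack(E, A)) [no-op]: towers=[E/C/D; F/A/B] holding=-

towers=[E/C/D; F/A/B] holding=-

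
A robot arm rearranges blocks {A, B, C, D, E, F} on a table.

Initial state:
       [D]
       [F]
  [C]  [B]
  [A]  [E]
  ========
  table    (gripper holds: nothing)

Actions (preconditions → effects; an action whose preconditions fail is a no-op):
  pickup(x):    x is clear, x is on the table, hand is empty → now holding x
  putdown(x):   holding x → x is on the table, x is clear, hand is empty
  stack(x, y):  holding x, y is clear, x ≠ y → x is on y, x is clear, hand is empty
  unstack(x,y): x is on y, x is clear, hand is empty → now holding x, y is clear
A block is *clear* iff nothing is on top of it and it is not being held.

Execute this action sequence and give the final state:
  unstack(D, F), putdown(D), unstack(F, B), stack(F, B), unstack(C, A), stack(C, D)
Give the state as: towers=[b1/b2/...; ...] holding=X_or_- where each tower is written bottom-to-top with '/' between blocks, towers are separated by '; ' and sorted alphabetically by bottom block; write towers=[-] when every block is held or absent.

step 1 (unstack(D, F)): towers=[A/C; E/B/F] holding=D
step 2 (putdown(D)): towers=[A/C; D; E/B/F] holding=-
step 3 (unstack(F, B)): towers=[A/C; D; E/B] holding=F
step 4 (stack(F, B)): towers=[A/C; D; E/B/F] holding=-
step 5 (unstack(C, A)): towers=[A; D; E/B/F] holding=C
step 6 (stack(C, D)): towers=[A; D/C; E/B/F] holding=-

towers=[A; D/C; E/B/F] holding=-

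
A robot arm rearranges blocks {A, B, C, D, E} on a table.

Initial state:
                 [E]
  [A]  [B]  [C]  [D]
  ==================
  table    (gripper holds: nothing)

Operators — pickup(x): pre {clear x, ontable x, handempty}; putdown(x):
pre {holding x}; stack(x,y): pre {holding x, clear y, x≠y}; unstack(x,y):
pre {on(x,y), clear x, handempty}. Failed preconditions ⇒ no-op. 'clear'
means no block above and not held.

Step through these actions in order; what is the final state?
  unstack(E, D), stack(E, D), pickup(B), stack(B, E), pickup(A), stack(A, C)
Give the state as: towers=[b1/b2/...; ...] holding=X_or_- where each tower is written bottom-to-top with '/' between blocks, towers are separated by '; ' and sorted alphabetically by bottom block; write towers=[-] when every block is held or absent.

towers=[C/A; D/E/B] holding=-

step 1 (unstack(E, D)): towers=[A; B; C; D] holding=E
step 2 (stack(E, D)): towers=[A; B; C; D/E] holding=-
step 3 (pickup(B)): towers=[A; C; D/E] holding=B
step 4 (stack(B, E)): towers=[A; C; D/E/B] holding=-
step 5 (pickup(A)): towers=[C; D/E/B] holding=A
step 6 (stack(A, C)): towers=[C/A; D/E/B] holding=-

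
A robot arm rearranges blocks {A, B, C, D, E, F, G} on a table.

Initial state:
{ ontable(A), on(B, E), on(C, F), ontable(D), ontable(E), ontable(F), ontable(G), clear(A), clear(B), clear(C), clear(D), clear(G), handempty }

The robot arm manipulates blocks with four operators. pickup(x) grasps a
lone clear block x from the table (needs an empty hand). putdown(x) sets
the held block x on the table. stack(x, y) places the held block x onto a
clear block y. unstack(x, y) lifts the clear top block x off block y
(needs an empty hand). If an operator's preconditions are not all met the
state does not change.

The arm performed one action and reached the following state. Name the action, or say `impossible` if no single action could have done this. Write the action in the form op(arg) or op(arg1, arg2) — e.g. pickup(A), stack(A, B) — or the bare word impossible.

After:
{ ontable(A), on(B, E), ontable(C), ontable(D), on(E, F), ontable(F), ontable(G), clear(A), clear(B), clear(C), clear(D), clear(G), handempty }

impossible

target: towers=[A; C; D; F/E/B; G] holding=-
     unstack(B, E) → towers=[A; D; E; F/C; G] holding=B
         pickup(G) → towers=[A; D; E/B; F/C] holding=G
         pickup(D) → towers=[A; E/B; F/C; G] holding=D
         pickup(A) → towers=[D; E/B; F/C; G] holding=A
     unstack(C, F) → towers=[A; D; E/B; F; G] holding=C
none of the 5 applicable actions match → impossible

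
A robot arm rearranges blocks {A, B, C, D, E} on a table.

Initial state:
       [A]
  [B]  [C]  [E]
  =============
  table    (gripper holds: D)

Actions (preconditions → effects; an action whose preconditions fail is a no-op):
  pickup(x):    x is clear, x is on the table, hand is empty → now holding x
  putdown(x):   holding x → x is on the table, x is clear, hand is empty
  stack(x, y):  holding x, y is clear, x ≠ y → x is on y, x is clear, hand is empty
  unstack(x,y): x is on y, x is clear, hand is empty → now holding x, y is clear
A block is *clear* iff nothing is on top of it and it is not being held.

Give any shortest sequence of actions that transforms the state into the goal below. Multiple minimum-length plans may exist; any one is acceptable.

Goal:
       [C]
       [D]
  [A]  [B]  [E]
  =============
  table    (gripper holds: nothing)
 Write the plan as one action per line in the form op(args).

stack(D, B)
unstack(A, C)
putdown(A)
pickup(C)
stack(C, D)

step 1 (stack(D, B)): towers=[B/D; C/A; E] holding=-
step 2 (unstack(A, C)): towers=[B/D; C; E] holding=A
step 3 (putdown(A)): towers=[A; B/D; C; E] holding=-
step 4 (pickup(C)): towers=[A; B/D; E] holding=C
step 5 (stack(C, D)): towers=[A; B/D/C; E] holding=-
goal check: towers=[A; B/D/C; E] holding=- — reached (length 5, optimal by BFS)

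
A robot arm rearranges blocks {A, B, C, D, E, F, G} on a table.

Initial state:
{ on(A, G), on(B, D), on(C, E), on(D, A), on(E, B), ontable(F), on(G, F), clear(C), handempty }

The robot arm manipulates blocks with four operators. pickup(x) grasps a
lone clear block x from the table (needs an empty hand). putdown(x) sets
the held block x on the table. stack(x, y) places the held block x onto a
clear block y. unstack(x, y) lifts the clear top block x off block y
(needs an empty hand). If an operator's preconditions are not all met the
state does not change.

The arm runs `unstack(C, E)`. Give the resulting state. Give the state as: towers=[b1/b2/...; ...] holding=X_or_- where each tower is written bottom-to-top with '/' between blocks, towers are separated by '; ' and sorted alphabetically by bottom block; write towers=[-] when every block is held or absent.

towers=[F/G/A/D/B/E] holding=C

before: towers=[F/G/A/D/B/E/C] holding=-
pre[unstack(C, E)]: on(C,E) yes, clear(C) yes, handempty yes
all met → apply unstack(C, E)
after:  towers=[F/G/A/D/B/E] holding=C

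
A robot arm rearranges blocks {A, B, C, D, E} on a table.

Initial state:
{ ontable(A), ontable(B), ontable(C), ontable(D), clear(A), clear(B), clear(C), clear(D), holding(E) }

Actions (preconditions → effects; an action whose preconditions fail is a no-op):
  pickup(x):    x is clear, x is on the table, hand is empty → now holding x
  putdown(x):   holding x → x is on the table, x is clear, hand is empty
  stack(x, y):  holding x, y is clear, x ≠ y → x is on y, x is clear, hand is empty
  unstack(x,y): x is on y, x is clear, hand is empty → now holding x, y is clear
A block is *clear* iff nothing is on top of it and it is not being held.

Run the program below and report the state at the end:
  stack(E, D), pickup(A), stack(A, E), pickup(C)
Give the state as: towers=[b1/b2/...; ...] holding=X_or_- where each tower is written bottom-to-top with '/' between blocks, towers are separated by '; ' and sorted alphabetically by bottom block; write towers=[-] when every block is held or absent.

step 1 (stack(E, D)): towers=[A; B; C; D/E] holding=-
step 2 (pickup(A)): towers=[B; C; D/E] holding=A
step 3 (stack(A, E)): towers=[B; C; D/E/A] holding=-
step 4 (pickup(C)): towers=[B; D/E/A] holding=C

towers=[B; D/E/A] holding=C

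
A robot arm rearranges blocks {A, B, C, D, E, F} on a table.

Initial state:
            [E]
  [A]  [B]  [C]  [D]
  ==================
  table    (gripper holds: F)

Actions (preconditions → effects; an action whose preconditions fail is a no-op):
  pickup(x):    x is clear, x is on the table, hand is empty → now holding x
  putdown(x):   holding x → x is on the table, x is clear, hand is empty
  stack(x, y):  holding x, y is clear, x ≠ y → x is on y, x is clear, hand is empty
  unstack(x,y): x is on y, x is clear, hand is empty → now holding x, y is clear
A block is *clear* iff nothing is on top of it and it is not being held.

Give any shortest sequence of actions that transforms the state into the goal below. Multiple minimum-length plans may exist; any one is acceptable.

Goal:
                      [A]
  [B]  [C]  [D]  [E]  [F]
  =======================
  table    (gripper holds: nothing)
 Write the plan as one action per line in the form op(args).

step 1 (putdown(F)): towers=[A; B; C/E; D; F] holding=-
step 2 (pickup(A)): towers=[B; C/E; D; F] holding=A
step 3 (stack(A, F)): towers=[B; C/E; D; F/A] holding=-
step 4 (unstack(E, C)): towers=[B; C; D; F/A] holding=E
step 5 (putdown(E)): towers=[B; C; D; E; F/A] holding=-
goal check: towers=[B; C; D; E; F/A] holding=- — reached (length 5, optimal by BFS)

putdown(F)
pickup(A)
stack(A, F)
unstack(E, C)
putdown(E)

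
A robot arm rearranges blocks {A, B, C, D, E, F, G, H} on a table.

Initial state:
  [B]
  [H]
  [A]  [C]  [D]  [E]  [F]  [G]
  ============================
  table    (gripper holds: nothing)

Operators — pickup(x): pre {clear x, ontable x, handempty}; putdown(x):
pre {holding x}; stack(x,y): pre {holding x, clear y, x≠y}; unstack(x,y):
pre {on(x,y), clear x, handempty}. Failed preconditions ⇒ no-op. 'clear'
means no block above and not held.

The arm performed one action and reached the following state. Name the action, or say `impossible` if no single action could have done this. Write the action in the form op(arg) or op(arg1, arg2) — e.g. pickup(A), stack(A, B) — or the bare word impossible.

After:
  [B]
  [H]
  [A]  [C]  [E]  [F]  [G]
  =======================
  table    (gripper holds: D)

pickup(D)

target: towers=[A/H/B; C; E; F; G] holding=D
         pickup(G) → towers=[A/H/B; C; D; E; F] holding=G
         pickup(E) → towers=[A/H/B; C; D; F; G] holding=E
     unstack(B, H) → towers=[A/H; C; D; E; F; G] holding=B
         pickup(F) → towers=[A/H/B; C; D; E; G] holding=F
         pickup(D) → towers=[A/H/B; C; E; F; G] holding=D  ← match
         pickup(C) → towers=[A/H/B; D; E; F; G] holding=C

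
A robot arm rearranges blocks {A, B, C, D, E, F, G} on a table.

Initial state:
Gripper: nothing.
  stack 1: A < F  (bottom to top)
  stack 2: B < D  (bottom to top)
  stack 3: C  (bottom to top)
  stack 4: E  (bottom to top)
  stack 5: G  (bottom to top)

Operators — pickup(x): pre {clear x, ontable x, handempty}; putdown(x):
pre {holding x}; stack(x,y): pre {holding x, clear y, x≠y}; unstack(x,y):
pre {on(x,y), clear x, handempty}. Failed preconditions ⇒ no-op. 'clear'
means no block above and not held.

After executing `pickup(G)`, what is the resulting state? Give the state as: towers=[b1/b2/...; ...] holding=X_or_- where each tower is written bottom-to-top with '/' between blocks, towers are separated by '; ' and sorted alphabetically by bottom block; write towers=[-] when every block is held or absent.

before: towers=[A/F; B/D; C; E; G] holding=-
pre[pickup(G)]: clear(G) yes, ontable(G) yes, handempty yes
all met → apply pickup(G)
after:  towers=[A/F; B/D; C; E] holding=G

towers=[A/F; B/D; C; E] holding=G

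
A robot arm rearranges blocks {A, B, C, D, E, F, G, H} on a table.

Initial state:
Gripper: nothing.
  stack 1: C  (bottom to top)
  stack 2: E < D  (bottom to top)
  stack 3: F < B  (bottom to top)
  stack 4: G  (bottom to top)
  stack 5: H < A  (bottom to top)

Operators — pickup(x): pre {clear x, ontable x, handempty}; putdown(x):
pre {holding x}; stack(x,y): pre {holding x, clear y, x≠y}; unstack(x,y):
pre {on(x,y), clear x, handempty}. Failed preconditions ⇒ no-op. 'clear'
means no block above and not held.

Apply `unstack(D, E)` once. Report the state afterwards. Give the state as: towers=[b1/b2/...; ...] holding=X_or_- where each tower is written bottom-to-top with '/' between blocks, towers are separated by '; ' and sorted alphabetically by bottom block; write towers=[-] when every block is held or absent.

towers=[C; E; F/B; G; H/A] holding=D

before: towers=[C; E/D; F/B; G; H/A] holding=-
pre[unstack(D, E)]: on(D,E) ok, clear(D) ok, handempty ok
all met → apply unstack(D, E)
after:  towers=[C; E; F/B; G; H/A] holding=D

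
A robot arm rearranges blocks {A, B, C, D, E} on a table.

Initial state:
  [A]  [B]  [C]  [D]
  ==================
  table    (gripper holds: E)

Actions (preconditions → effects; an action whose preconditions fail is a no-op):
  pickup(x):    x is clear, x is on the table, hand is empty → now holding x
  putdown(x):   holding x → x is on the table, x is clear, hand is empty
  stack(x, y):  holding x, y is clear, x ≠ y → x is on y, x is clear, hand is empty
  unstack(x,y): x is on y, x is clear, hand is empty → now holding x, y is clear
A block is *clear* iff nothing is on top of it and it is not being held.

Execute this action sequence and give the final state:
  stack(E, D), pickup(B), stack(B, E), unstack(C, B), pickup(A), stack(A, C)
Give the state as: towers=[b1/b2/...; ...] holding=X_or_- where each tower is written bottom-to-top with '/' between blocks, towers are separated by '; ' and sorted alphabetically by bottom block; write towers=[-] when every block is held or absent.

towers=[C/A; D/E/B] holding=-

step 1 (stack(E, D)): towers=[A; B; C; D/E] holding=-
step 2 (pickup(B)): towers=[A; C; D/E] holding=B
step 3 (stack(B, E)): towers=[A; C; D/E/B] holding=-
step 4 (unstack(C, B)) [no-op]: towers=[A; C; D/E/B] holding=-
step 5 (pickup(A)): towers=[C; D/E/B] holding=A
step 6 (stack(A, C)): towers=[C/A; D/E/B] holding=-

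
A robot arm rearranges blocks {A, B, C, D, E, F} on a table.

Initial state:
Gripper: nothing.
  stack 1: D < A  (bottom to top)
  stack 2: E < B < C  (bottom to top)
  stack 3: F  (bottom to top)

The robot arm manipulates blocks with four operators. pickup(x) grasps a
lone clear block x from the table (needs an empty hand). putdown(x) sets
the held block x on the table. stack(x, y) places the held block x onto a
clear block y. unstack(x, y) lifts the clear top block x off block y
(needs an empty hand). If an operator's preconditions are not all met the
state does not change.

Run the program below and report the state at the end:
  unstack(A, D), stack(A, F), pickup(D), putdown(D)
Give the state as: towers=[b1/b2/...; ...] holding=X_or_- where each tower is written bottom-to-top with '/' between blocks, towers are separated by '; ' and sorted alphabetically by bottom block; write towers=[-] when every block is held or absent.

towers=[D; E/B/C; F/A] holding=-

step 1 (unstack(A, D)): towers=[D; E/B/C; F] holding=A
step 2 (stack(A, F)): towers=[D; E/B/C; F/A] holding=-
step 3 (pickup(D)): towers=[E/B/C; F/A] holding=D
step 4 (putdown(D)): towers=[D; E/B/C; F/A] holding=-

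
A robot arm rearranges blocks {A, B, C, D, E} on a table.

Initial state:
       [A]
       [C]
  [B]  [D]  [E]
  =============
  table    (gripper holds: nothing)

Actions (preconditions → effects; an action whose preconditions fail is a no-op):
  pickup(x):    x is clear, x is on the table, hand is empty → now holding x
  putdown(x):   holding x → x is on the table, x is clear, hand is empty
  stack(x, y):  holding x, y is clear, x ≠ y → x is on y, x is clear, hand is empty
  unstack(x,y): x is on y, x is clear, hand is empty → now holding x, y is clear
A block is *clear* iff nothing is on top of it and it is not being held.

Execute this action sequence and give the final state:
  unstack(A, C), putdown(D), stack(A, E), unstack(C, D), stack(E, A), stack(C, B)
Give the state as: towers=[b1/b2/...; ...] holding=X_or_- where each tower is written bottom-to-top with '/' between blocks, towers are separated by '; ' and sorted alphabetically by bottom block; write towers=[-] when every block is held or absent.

towers=[B/C; D; E/A] holding=-

step 1 (unstack(A, C)): towers=[B; D/C; E] holding=A
step 2 (putdown(D)) [no-op]: towers=[B; D/C; E] holding=A
step 3 (stack(A, E)): towers=[B; D/C; E/A] holding=-
step 4 (unstack(C, D)): towers=[B; D; E/A] holding=C
step 5 (stack(E, A)) [no-op]: towers=[B; D; E/A] holding=C
step 6 (stack(C, B)): towers=[B/C; D; E/A] holding=-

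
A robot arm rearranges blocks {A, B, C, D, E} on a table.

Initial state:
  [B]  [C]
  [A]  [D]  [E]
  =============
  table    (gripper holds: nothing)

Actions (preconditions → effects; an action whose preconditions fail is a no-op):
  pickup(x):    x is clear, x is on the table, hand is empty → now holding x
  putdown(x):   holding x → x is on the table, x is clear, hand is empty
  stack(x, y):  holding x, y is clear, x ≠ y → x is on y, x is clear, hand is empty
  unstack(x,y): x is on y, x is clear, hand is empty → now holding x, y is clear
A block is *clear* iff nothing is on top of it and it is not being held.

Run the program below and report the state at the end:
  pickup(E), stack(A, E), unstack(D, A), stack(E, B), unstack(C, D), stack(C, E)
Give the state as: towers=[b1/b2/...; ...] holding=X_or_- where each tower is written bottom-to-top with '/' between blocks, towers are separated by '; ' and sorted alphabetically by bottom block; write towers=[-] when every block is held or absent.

towers=[A/B/E/C; D] holding=-

step 1 (pickup(E)): towers=[A/B; D/C] holding=E
step 2 (stack(A, E)) [no-op]: towers=[A/B; D/C] holding=E
step 3 (unstack(D, A)) [no-op]: towers=[A/B; D/C] holding=E
step 4 (stack(E, B)): towers=[A/B/E; D/C] holding=-
step 5 (unstack(C, D)): towers=[A/B/E; D] holding=C
step 6 (stack(C, E)): towers=[A/B/E/C; D] holding=-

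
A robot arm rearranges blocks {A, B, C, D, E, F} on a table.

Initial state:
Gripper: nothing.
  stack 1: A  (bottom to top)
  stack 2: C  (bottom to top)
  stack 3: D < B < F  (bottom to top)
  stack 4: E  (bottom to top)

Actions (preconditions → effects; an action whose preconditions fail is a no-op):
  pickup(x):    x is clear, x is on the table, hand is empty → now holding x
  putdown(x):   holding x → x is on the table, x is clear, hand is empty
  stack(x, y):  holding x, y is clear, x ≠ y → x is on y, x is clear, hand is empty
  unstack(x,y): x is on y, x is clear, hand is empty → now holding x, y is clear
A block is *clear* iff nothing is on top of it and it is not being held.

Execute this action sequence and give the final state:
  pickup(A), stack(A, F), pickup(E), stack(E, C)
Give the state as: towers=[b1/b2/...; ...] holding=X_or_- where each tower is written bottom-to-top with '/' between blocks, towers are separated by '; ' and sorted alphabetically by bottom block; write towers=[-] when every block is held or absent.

step 1 (pickup(A)): towers=[C; D/B/F; E] holding=A
step 2 (stack(A, F)): towers=[C; D/B/F/A; E] holding=-
step 3 (pickup(E)): towers=[C; D/B/F/A] holding=E
step 4 (stack(E, C)): towers=[C/E; D/B/F/A] holding=-

towers=[C/E; D/B/F/A] holding=-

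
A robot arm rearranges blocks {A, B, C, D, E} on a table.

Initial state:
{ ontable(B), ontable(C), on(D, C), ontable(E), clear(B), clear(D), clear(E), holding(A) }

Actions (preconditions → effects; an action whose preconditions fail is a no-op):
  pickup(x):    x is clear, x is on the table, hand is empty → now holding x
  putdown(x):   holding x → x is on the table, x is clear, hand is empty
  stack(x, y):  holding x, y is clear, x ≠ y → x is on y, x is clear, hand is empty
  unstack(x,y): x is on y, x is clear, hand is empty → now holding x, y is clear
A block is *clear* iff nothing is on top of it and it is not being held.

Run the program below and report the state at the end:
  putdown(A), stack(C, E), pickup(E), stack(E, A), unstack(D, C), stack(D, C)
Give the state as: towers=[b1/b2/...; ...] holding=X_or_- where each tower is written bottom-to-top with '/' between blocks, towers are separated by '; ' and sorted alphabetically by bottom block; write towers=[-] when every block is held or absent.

towers=[A/E; B; C/D] holding=-

step 1 (putdown(A)): towers=[A; B; C/D; E] holding=-
step 2 (stack(C, E)) [no-op]: towers=[A; B; C/D; E] holding=-
step 3 (pickup(E)): towers=[A; B; C/D] holding=E
step 4 (stack(E, A)): towers=[A/E; B; C/D] holding=-
step 5 (unstack(D, C)): towers=[A/E; B; C] holding=D
step 6 (stack(D, C)): towers=[A/E; B; C/D] holding=-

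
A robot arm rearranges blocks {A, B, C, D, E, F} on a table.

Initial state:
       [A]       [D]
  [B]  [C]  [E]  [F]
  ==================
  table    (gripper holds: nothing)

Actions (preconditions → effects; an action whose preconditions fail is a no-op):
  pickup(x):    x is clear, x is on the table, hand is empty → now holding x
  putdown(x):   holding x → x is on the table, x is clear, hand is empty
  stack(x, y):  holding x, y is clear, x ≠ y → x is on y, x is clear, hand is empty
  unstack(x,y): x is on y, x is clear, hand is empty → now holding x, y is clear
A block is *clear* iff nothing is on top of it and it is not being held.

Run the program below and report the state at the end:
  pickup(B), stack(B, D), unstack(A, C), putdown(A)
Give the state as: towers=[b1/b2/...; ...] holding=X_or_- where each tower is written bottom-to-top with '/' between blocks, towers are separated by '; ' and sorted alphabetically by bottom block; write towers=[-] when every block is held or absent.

step 1 (pickup(B)): towers=[C/A; E; F/D] holding=B
step 2 (stack(B, D)): towers=[C/A; E; F/D/B] holding=-
step 3 (unstack(A, C)): towers=[C; E; F/D/B] holding=A
step 4 (putdown(A)): towers=[A; C; E; F/D/B] holding=-

towers=[A; C; E; F/D/B] holding=-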